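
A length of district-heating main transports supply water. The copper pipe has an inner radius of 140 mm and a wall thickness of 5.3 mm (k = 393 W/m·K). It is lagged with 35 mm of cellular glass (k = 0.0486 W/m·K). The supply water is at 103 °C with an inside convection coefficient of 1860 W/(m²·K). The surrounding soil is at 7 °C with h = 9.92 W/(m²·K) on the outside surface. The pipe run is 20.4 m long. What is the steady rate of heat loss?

Cylindrical conduction, so R = ln(r₂/r₁)/(2πkL) per layer, in series:
R_inner film = 1/(h_i·2πr₁L) = 1/(1860×2π×0.14×20.4) = 2.996×10^-5 K/W
R_copper pipe wall = ln(145.3/140)/(2π×393×20.4) = 7.377×10^-7 K/W
R_cellular glass = ln(180.3/145.3)/(2π×0.0486×20.4) = 0.03465 K/W
R_outer film = 1/(h_o·2πr_oL) = 1/(9.92×2π×0.1803×20.4) = 0.004362 K/W
R_total = 0.03904 K/W
Q = ΔT/R_total = 96/0.03904

Q ≈ 2460 W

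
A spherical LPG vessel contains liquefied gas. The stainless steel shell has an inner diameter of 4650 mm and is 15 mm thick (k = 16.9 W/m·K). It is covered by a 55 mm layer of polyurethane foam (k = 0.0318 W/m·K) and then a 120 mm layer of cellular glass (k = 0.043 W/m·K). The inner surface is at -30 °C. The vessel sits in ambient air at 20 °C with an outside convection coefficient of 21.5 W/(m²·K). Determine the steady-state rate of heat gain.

Radial (spherical) resistances in series:
R_stainless steel shell = (1/2.325 − 1/2.34)/(4π×16.9) = 1.298×10^-5 K/W
R_polyurethane foam = (1/2.34 − 1/2.395)/(4π×0.0318) = 0.02456 K/W
R_cellular glass = (1/2.395 − 1/2.515)/(4π×0.043) = 0.03687 K/W
R_outer film = 1/(h·4πr_o²) = 1/(21.5×4π×2.515²) = 5.852×10^-4 K/W
R_total = 0.06203 K/W
Q = ΔT/R_total = 50/0.06203

Q ≈ 806 W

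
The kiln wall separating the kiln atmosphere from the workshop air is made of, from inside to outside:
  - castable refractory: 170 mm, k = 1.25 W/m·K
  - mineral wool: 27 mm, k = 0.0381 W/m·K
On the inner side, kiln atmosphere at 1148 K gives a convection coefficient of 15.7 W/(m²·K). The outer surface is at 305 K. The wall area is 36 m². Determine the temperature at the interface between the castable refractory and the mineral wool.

Using the resistance-network approach (series):
R_inner film = 1/(h_i·A) = 1/(15.7×36) = 0.001769 K/W
R_castable refractory = L/(kA) = 0.17/(1.25×36) = 0.003778 K/W
R_mineral wool = L/(kA) = 0.027/(0.0381×36) = 0.01969 K/W
R_total = 0.02523 K/W;  Q = ΔT/R_total = 843/0.02523 = 33410 W
T_interface = T_inner − Q·ΣR(inner→interface) = 1148 − 33400×0.005547

T ≈ 963 K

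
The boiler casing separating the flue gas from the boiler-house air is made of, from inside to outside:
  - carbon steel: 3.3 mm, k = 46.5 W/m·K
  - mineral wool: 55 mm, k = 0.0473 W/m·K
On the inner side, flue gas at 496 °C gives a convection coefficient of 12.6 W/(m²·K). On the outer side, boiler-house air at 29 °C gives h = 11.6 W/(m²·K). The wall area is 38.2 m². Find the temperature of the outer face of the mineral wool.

Treating each layer as a thermal resistance in series:
R_inner film = 1/(h_i·A) = 1/(12.6×38.2) = 0.002078 K/W
R_carbon steel = L/(kA) = 0.0033/(46.5×38.2) = 1.858×10^-6 K/W
R_mineral wool = L/(kA) = 0.055/(0.0473×38.2) = 0.03044 K/W
R_outer film = 1/(h_o·A) = 1/(11.6×38.2) = 0.002257 K/W
R_total = 0.03478 K/W;  Q = ΔT/R_total = 467/0.03478 = 13430 W
T_interface = T_inner − Q·ΣR(inner→interface) = 496 − 13400×0.03252

T ≈ 59.3 °C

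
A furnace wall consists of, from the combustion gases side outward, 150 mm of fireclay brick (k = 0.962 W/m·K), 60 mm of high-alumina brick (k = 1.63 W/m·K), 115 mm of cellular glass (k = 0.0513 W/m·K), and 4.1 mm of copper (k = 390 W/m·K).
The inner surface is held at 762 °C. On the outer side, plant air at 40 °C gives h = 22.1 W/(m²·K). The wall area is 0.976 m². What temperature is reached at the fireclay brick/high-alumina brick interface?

Using the resistance-network approach (series):
R_fireclay brick = L/(kA) = 0.15/(0.962×0.976) = 0.1598 K/W
R_high-alumina brick = L/(kA) = 0.06/(1.63×0.976) = 0.03771 K/W
R_cellular glass = L/(kA) = 0.115/(0.0513×0.976) = 2.297 K/W
R_copper = L/(kA) = 0.0041/(390×0.976) = 1.077×10^-5 K/W
R_outer film = 1/(h_o·A) = 1/(22.1×0.976) = 0.04636 K/W
R_total = 2.541 K/W;  Q = ΔT/R_total = 722/2.541 = 284.2 W
T_interface = T_inner − Q·ΣR(inner→interface) = 762 − 284×0.1598

T ≈ 717 °C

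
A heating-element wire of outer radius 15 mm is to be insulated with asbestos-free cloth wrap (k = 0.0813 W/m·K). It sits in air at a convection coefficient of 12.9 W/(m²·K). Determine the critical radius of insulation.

r_cr ≈ 6.3 mm

For a cylinder r_cr = k/h = 0.0813/12.9
r_cr = 6.3 mm; since the bare radius (15 mm) is above r_cr, any added insulation will reduce heat loss.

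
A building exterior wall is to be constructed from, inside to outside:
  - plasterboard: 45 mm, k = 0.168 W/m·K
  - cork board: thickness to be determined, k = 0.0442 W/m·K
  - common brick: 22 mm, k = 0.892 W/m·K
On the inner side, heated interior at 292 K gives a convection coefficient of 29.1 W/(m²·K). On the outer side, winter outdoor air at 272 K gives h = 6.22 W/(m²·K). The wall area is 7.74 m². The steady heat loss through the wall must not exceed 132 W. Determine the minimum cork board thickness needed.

L ≈ 30.3 mm

Thermal resistances in series:
R_inner film = 1/(h_i·A) = 1/(29.1×7.74) = 0.00444 K/W
R_plasterboard = L/(kA) = 0.045/(0.168×7.74) = 0.03461 K/W
R_common brick = L/(kA) = 0.022/(0.892×7.74) = 0.003187 K/W
R_outer film = 1/(h_o·A) = 1/(6.22×7.74) = 0.02077 K/W
Sum of the known resistances R_other = 0.063 K/W
Required total resistance R_tot = ΔT/Q_allow = 20/132 = 0.1515 K/W
R_cork board = R_tot − R_other = 0.08851 K/W
L = R·k·A = 0.08851×0.0442×7.74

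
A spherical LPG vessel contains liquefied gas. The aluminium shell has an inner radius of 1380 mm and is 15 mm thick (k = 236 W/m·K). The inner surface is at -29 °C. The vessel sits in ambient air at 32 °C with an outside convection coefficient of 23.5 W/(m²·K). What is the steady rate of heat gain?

For a spherical shell R = (1/r₁ − 1/r₂)/(4πk); film R = 1/(h·4πr²). In series:
R_aluminium shell = (1/1.38 − 1/1.395)/(4π×236) = 2.627×10^-6 K/W
R_outer film = 1/(h·4πr_o²) = 1/(23.5×4π×1.395²) = 0.00174 K/W
R_total = 0.001743 K/W
Q = ΔT/R_total = 61/0.001743

Q ≈ 35000 W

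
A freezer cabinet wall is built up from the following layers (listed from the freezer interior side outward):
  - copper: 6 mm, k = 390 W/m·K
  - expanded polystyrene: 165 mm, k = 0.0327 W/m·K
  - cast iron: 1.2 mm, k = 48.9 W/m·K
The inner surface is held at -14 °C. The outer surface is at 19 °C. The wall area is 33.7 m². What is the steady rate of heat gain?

Thermal resistances in series:
R_copper = L/(kA) = 0.006/(390×33.7) = 4.565×10^-7 K/W
R_expanded polystyrene = L/(kA) = 0.165/(0.0327×33.7) = 0.1497 K/W
R_cast iron = L/(kA) = 0.0012/(48.9×33.7) = 7.282×10^-7 K/W
R_total = 0.1497 K/W
Q = ΔT / R_total = 33 / 0.1497

Q ≈ 220 W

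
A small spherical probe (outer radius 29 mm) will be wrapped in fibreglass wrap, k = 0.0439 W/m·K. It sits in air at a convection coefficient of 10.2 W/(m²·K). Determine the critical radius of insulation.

For a sphere r_cr = 2k/h = 2×0.0439/10.2
r_cr = 8.61 mm; since the bare radius (29 mm) is above r_cr, any added insulation will reduce heat loss.

r_cr ≈ 8.61 mm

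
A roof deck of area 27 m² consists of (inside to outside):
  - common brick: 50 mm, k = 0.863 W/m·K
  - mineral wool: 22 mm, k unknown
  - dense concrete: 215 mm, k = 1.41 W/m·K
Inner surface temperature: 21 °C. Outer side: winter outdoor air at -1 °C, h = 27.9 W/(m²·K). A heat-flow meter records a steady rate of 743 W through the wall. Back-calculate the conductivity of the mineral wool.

Treating each layer as a thermal resistance in series:
R_common brick = L/(kA) = 0.05/(0.863×27) = 0.002146 K/W
R_dense concrete = L/(kA) = 0.215/(1.41×27) = 0.005647 K/W
R_outer film = 1/(h_o·A) = 1/(27.9×27) = 0.001327 K/W
Sum of known resistances R_other = 0.009121 K/W
Total R = ΔT/Q = 22/743 = 0.02961 K/W
R_mineral wool = R_total − R_other = 0.02049 K/W
k = L/(R·A) = 0.022/(0.02049×27)

k ≈ 0.0398 W/(m·K)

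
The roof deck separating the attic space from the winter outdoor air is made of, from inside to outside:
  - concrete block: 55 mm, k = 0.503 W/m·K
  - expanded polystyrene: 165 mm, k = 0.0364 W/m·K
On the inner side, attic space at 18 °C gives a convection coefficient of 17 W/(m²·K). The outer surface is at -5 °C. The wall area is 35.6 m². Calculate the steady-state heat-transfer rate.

Q ≈ 174 W

Model the wall as resistances in series:
R_inner film = 1/(h_i·A) = 1/(17×35.6) = 0.001652 K/W
R_concrete block = L/(kA) = 0.055/(0.503×35.6) = 0.003071 K/W
R_expanded polystyrene = L/(kA) = 0.165/(0.0364×35.6) = 0.1273 K/W
R_total = 0.1321 K/W
Q = ΔT / R_total = 23 / 0.1321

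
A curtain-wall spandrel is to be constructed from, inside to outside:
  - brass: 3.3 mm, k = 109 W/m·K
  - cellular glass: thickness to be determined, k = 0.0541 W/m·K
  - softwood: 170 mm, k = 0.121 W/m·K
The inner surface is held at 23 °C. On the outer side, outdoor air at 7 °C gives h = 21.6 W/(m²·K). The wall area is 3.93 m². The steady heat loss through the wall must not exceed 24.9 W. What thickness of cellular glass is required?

L ≈ 58.1 mm

Series thermal resistances:
R_brass = L/(kA) = 0.0033/(109×3.93) = 7.704×10^-6 K/W
R_softwood = L/(kA) = 0.17/(0.121×3.93) = 0.3575 K/W
R_outer film = 1/(h_o·A) = 1/(21.6×3.93) = 0.01178 K/W
Sum of the known resistances R_other = 0.3693 K/W
Required total resistance R_tot = ΔT/Q_allow = 16/24.9 = 0.6426 K/W
R_cellular glass = R_tot − R_other = 0.2733 K/W
L = R·k·A = 0.2733×0.0541×3.93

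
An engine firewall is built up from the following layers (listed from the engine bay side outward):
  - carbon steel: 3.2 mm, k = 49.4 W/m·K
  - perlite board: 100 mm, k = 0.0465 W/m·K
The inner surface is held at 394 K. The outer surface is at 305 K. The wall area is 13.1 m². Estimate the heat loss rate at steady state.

Q ≈ 542 W

Series thermal resistances:
R_carbon steel = L/(kA) = 0.0032/(49.4×13.1) = 4.945×10^-6 K/W
R_perlite board = L/(kA) = 0.1/(0.0465×13.1) = 0.1642 K/W
R_total = 0.1642 K/W
Q = ΔT / R_total = 89 / 0.1642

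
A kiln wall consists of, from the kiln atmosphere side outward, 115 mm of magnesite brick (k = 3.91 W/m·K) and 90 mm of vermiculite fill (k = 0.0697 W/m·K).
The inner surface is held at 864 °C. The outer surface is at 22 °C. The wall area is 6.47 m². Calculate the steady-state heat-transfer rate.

Model the wall as resistances in series:
R_magnesite brick = L/(kA) = 0.115/(3.91×6.47) = 0.004546 K/W
R_vermiculite fill = L/(kA) = 0.09/(0.0697×6.47) = 0.1996 K/W
R_total = 0.2041 K/W
Q = ΔT / R_total = 842 / 0.2041

Q ≈ 4130 W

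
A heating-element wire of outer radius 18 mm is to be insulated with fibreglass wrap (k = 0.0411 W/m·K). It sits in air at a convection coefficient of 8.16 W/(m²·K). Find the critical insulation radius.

r_cr ≈ 5.04 mm

For a cylinder r_cr = k/h = 0.0411/8.16
r_cr = 5.04 mm; since the bare radius (18 mm) is above r_cr, any added insulation will reduce heat loss.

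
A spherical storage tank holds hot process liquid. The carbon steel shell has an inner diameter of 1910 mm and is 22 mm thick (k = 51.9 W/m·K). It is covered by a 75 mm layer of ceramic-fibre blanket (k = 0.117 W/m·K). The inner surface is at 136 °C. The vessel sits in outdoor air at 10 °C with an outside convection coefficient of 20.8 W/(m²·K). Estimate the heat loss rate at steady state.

For a spherical shell R = (1/r₁ − 1/r₂)/(4πk); film R = 1/(h·4πr²). In series:
R_carbon steel shell = (1/0.955 − 1/0.977)/(4π×51.9) = 3.615×10^-5 K/W
R_ceramic-fibre blanket = (1/0.977 − 1/1.052)/(4π×0.117) = 0.04963 K/W
R_outer film = 1/(h·4πr_o²) = 1/(20.8×4π×1.052²) = 0.003457 K/W
R_total = 0.05312 K/W
Q = ΔT/R_total = 126/0.05312

Q ≈ 2370 W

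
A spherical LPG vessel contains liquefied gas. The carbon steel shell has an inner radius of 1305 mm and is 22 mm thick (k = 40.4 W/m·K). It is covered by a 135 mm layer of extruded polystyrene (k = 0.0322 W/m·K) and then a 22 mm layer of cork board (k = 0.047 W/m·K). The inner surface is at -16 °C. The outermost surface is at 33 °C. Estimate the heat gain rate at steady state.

Radial (spherical) resistances in series:
R_carbon steel shell = (1/1.305 − 1/1.327)/(4π×40.4) = 2.502×10^-5 K/W
R_extruded polystyrene = (1/1.327 − 1/1.462)/(4π×0.0322) = 0.172 K/W
R_cork board = (1/1.462 − 1/1.484)/(4π×0.047) = 0.01717 K/W
R_total = 0.1892 K/W
Q = ΔT/R_total = 49/0.1892

Q ≈ 259 W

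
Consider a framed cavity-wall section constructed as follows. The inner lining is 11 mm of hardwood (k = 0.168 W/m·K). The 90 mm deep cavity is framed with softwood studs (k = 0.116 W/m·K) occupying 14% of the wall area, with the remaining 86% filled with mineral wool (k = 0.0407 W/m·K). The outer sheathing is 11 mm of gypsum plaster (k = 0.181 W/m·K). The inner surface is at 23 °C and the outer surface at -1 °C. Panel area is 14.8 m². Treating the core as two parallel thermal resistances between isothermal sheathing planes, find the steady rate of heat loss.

Sheathing layers in series; stud and cavity paths in parallel between them.
R_inner = 0.011/(0.168×14.8) = 0.004424 K/W
R_stud  = 0.09/(0.116×0.14×14.8) = 0.3745 K/W
R_cav   = 0.09/(0.0407×0.86×14.8) = 0.1737 K/W
1/R_core = 1/R_stud + 1/R_cav → R_core = 0.1187 K/W
R_outer = 0.011/(0.181×14.8) = 0.004106 K/W
R_total = 0.1272 K/W
Q = ΔT/R_total = 24/0.1272

Q ≈ 189 W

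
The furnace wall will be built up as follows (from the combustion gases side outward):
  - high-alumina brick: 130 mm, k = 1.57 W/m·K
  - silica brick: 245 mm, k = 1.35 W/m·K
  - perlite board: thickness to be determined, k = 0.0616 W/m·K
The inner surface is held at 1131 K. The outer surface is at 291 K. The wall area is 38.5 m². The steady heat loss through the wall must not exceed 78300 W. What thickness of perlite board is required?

Treating each layer as a thermal resistance in series:
R_high-alumina brick = L/(kA) = 0.13/(1.57×38.5) = 0.002151 K/W
R_silica brick = L/(kA) = 0.245/(1.35×38.5) = 0.004714 K/W
Sum of the known resistances R_other = 0.006865 K/W
Required total resistance R_tot = ΔT/Q_allow = 840/78300 = 0.01073 K/W
R_perlite board = R_tot − R_other = 0.003863 K/W
L = R·k·A = 0.003863×0.0616×38.5

L ≈ 9.16 mm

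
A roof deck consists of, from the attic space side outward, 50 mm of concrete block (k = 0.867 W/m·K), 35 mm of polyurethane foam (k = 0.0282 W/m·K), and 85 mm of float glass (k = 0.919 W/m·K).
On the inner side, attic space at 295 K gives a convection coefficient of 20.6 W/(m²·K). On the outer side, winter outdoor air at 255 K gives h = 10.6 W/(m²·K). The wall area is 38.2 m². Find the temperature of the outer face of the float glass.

T ≈ 257 K

Treating each layer as a thermal resistance in series:
R_inner film = 1/(h_i·A) = 1/(20.6×38.2) = 0.001271 K/W
R_concrete block = L/(kA) = 0.05/(0.867×38.2) = 0.00151 K/W
R_polyurethane foam = L/(kA) = 0.035/(0.0282×38.2) = 0.03249 K/W
R_float glass = L/(kA) = 0.085/(0.919×38.2) = 0.002421 K/W
R_outer film = 1/(h_o·A) = 1/(10.6×38.2) = 0.00247 K/W
R_total = 0.04016 K/W;  Q = ΔT/R_total = 40/0.04016 = 996 W
T_interface = T_inner − Q·ΣR(inner→interface) = 295 − 996×0.03769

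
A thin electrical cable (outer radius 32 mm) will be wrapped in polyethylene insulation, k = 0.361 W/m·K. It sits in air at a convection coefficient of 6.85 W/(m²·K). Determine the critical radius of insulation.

For a cylinder r_cr = k/h = 0.361/6.85
r_cr = 52.7 mm; since the bare radius (32 mm) is below r_cr, adding a thin layer of insulation will *increase* heat loss.

r_cr ≈ 52.7 mm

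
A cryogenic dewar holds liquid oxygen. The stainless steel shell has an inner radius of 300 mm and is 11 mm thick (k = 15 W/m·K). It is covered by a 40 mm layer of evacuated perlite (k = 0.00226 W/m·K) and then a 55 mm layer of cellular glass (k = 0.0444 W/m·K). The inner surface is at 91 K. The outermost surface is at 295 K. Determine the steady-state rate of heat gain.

Spherical conduction: R = (1/r_in − 1/r_out)/(4πk) per layer; series-sum.
R_stainless steel shell = (1/0.3 − 1/0.311)/(4π×15) = 6.255×10^-4 K/W
R_evacuated perlite = (1/0.311 − 1/0.351)/(4π×0.00226) = 12.9 K/W
R_cellular glass = (1/0.351 − 1/0.406)/(4π×0.0444) = 0.6917 K/W
R_total = 13.59 K/W
Q = ΔT/R_total = 204/13.59

Q ≈ 15 W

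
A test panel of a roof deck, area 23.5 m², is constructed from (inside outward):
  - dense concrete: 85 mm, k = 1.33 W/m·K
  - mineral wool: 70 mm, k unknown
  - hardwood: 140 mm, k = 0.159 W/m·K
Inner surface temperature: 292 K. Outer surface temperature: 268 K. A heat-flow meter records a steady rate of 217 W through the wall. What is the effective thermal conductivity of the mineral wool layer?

Treating each layer as a thermal resistance in series:
R_dense concrete = L/(kA) = 0.085/(1.33×23.5) = 0.00272 K/W
R_hardwood = L/(kA) = 0.14/(0.159×23.5) = 0.03747 K/W
Sum of known resistances R_other = 0.04019 K/W
Total R = ΔT/Q = 24/217 = 0.1106 K/W
R_mineral wool = R_total − R_other = 0.07041 K/W
k = L/(R·A) = 0.07/(0.07041×23.5)

k ≈ 0.0423 W/(m·K)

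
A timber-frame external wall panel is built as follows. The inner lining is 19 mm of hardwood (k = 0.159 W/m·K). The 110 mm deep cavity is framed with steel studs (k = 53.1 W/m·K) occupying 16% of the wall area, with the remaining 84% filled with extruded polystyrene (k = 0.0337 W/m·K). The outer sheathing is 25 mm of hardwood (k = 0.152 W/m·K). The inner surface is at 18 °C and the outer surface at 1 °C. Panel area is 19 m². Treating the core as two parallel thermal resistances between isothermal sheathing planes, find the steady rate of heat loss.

Sheathing layers in series; stud and cavity paths in parallel between them.
R_inner = 0.019/(0.159×19) = 0.006289 K/W
R_stud  = 0.11/(53.1×0.16×19) = 6.814×10^-4 K/W
R_cav   = 0.11/(0.0337×0.84×19) = 0.2045 K/W
1/R_core = 1/R_stud + 1/R_cav → R_core = 6.792×10^-4 K/W
R_outer = 0.025/(0.152×19) = 0.008657 K/W
R_total = 0.01562 K/W
Q = ΔT/R_total = 17/0.01562

Q ≈ 1090 W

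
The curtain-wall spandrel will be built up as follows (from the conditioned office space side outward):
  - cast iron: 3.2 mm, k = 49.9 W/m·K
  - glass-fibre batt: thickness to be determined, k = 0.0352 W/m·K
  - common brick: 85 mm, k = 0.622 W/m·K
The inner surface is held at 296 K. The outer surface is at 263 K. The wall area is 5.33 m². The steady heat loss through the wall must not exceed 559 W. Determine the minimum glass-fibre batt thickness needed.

L ≈ 6.26 mm

Using the resistance-network approach (series):
R_cast iron = L/(kA) = 0.0032/(49.9×5.33) = 1.203×10^-5 K/W
R_common brick = L/(kA) = 0.085/(0.622×5.33) = 0.02564 K/W
Sum of the known resistances R_other = 0.02565 K/W
Required total resistance R_tot = ΔT/Q_allow = 33/559 = 0.05903 K/W
R_glass-fibre batt = R_tot − R_other = 0.03338 K/W
L = R·k·A = 0.03338×0.0352×5.33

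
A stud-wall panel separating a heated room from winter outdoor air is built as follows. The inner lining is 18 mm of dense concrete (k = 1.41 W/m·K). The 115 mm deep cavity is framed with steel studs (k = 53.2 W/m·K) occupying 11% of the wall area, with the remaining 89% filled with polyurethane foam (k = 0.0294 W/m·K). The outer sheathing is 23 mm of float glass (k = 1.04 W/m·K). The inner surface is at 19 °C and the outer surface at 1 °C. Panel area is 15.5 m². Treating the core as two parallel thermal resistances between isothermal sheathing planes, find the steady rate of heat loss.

Q ≈ 5120 W

Sheathing layers in series; stud and cavity paths in parallel between them.
R_inner = 0.018/(1.41×15.5) = 8.236×10^-4 K/W
R_stud  = 0.115/(53.2×0.11×15.5) = 0.001268 K/W
R_cav   = 0.115/(0.0294×0.89×15.5) = 0.2835 K/W
1/R_core = 1/R_stud + 1/R_cav → R_core = 0.001262 K/W
R_outer = 0.023/(1.04×15.5) = 0.001427 K/W
R_total = 0.003513 K/W
Q = ΔT/R_total = 18/0.003513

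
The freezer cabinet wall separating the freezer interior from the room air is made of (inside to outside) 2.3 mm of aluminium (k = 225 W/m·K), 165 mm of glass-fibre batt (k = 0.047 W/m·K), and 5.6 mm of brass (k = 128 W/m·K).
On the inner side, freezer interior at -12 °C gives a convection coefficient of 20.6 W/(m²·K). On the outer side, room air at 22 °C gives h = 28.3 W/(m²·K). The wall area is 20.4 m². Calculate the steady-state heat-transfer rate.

Treating each layer as a thermal resistance in series:
R_inner film = 1/(h_i·A) = 1/(20.6×20.4) = 0.00238 K/W
R_aluminium = L/(kA) = 0.0023/(225×20.4) = 5.011×10^-7 K/W
R_glass-fibre batt = L/(kA) = 0.165/(0.047×20.4) = 0.1721 K/W
R_brass = L/(kA) = 0.0056/(128×20.4) = 2.145×10^-6 K/W
R_outer film = 1/(h_o·A) = 1/(28.3×20.4) = 0.001732 K/W
R_total = 0.1762 K/W
Q = ΔT / R_total = 34 / 0.1762

Q ≈ 193 W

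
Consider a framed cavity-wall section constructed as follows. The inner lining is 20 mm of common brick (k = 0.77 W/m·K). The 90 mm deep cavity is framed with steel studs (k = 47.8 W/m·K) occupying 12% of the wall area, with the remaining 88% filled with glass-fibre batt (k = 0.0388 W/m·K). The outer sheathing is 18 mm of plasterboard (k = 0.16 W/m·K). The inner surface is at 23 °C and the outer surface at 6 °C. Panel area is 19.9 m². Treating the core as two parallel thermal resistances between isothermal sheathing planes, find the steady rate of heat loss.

Q ≈ 2200 W

Sheathing layers in series; stud and cavity paths in parallel between them.
R_inner = 0.02/(0.77×19.9) = 0.001305 K/W
R_stud  = 0.09/(47.8×0.12×19.9) = 7.885×10^-4 K/W
R_cav   = 0.09/(0.0388×0.88×19.9) = 0.1325 K/W
1/R_core = 1/R_stud + 1/R_cav → R_core = 7.838×10^-4 K/W
R_outer = 0.018/(0.16×19.9) = 0.005653 K/W
R_total = 0.007742 K/W
Q = ΔT/R_total = 17/0.007742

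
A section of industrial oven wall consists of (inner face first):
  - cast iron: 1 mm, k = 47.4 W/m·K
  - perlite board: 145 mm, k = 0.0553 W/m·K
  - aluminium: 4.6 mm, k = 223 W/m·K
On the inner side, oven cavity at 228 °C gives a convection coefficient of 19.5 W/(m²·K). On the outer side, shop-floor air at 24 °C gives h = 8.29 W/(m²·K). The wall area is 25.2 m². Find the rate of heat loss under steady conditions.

Series thermal resistances:
R_inner film = 1/(h_i·A) = 1/(19.5×25.2) = 0.002035 K/W
R_cast iron = L/(kA) = 0.001/(47.4×25.2) = 8.372×10^-7 K/W
R_perlite board = L/(kA) = 0.145/(0.0553×25.2) = 0.1041 K/W
R_aluminium = L/(kA) = 0.0046/(223×25.2) = 8.186×10^-7 K/W
R_outer film = 1/(h_o·A) = 1/(8.29×25.2) = 0.004787 K/W
R_total = 0.1109 K/W
Q = ΔT / R_total = 204 / 0.1109

Q ≈ 1840 W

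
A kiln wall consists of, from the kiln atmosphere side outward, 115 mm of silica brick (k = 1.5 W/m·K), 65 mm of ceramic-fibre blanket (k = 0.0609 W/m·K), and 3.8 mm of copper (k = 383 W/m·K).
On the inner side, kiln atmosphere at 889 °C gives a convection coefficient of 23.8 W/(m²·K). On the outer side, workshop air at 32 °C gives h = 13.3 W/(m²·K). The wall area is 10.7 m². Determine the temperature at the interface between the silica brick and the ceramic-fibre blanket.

Treating each layer as a thermal resistance in series:
R_inner film = 1/(h_i·A) = 1/(23.8×10.7) = 0.003927 K/W
R_silica brick = L/(kA) = 0.115/(1.5×10.7) = 0.007165 K/W
R_ceramic-fibre blanket = L/(kA) = 0.065/(0.0609×10.7) = 0.09975 K/W
R_copper = L/(kA) = 0.0038/(383×10.7) = 9.273×10^-7 K/W
R_outer film = 1/(h_o·A) = 1/(13.3×10.7) = 0.007027 K/W
R_total = 0.1179 K/W;  Q = ΔT/R_total = 857/0.1179 = 7271 W
T_interface = T_inner − Q·ΣR(inner→interface) = 889 − 7270×0.01109

T ≈ 808 °C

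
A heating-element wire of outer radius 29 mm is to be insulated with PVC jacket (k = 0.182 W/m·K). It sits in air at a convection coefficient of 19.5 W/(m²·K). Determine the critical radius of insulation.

r_cr ≈ 9.33 mm

For a cylinder r_cr = k/h = 0.182/19.5
r_cr = 9.33 mm; since the bare radius (29 mm) is above r_cr, any added insulation will reduce heat loss.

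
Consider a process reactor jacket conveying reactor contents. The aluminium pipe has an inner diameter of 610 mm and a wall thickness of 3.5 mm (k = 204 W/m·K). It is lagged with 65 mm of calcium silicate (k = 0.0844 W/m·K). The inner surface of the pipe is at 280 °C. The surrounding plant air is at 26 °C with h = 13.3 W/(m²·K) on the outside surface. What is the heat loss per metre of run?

q′ ≈ 647 W/m

Per-layer cylindrical resistances, series-summed:
R_aluminium pipe wall = ln(308.5/305)/(2π×204×1) = 8.902×10^-6 K/W
R_calcium silicate = ln(373.5/308.5)/(2π×0.0844×1) = 0.3605 K/W
R_outer film = 1/(h_o·2πr_oL) = 1/(13.3×2π×0.3735×1) = 0.03204 K/W
R_total = 0.3926 K/W
Q = ΔT/R_total = 254/0.3926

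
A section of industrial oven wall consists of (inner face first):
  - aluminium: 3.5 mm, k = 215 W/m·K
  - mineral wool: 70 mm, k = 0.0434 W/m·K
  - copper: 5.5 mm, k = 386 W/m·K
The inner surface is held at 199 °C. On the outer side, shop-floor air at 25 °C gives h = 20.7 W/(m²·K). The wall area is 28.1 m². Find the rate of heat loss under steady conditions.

Q ≈ 2940 W

Model the wall as resistances in series:
R_aluminium = L/(kA) = 0.0035/(215×28.1) = 5.793×10^-7 K/W
R_mineral wool = L/(kA) = 0.07/(0.0434×28.1) = 0.0574 K/W
R_copper = L/(kA) = 0.0055/(386×28.1) = 5.071×10^-7 K/W
R_outer film = 1/(h_o·A) = 1/(20.7×28.1) = 0.001719 K/W
R_total = 0.05912 K/W
Q = ΔT / R_total = 174 / 0.05912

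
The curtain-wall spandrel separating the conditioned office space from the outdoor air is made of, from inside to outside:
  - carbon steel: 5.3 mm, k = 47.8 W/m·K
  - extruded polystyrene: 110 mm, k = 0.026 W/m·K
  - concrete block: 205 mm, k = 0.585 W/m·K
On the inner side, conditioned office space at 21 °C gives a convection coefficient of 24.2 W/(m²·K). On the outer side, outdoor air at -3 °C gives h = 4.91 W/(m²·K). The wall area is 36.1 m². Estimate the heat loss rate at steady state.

Q ≈ 180 W

Model the wall as resistances in series:
R_inner film = 1/(h_i·A) = 1/(24.2×36.1) = 0.001145 K/W
R_carbon steel = L/(kA) = 0.0053/(47.8×36.1) = 3.071×10^-6 K/W
R_extruded polystyrene = L/(kA) = 0.11/(0.026×36.1) = 0.1172 K/W
R_concrete block = L/(kA) = 0.205/(0.585×36.1) = 0.009707 K/W
R_outer film = 1/(h_o·A) = 1/(4.91×36.1) = 0.005642 K/W
R_total = 0.1337 K/W
Q = ΔT / R_total = 24 / 0.1337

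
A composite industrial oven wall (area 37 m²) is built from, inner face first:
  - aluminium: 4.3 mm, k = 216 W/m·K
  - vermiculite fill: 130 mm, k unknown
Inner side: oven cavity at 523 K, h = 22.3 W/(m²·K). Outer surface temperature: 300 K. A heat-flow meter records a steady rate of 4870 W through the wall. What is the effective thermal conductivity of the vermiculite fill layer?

Treating each layer as a thermal resistance in series:
R_inner film = 1/(h_i·A) = 1/(22.3×37) = 0.001212 K/W
R_aluminium = L/(kA) = 0.0043/(216×37) = 5.38×10^-7 K/W
Sum of known resistances R_other = 0.001213 K/W
Total R = ΔT/Q = 223/4870 = 0.04579 K/W
R_vermiculite fill = R_total − R_other = 0.04458 K/W
k = L/(R·A) = 0.13/(0.04458×37)

k ≈ 0.0788 W/(m·K)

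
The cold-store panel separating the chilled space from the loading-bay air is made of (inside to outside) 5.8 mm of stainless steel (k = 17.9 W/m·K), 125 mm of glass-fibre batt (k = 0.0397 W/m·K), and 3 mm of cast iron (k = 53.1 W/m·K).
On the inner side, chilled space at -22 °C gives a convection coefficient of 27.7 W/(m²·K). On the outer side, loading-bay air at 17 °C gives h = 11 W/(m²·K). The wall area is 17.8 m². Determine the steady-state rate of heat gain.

Series thermal resistances:
R_inner film = 1/(h_i·A) = 1/(27.7×17.8) = 0.002028 K/W
R_stainless steel = L/(kA) = 0.0058/(17.9×17.8) = 1.82×10^-5 K/W
R_glass-fibre batt = L/(kA) = 0.125/(0.0397×17.8) = 0.1769 K/W
R_cast iron = L/(kA) = 0.003/(53.1×17.8) = 3.174×10^-6 K/W
R_outer film = 1/(h_o·A) = 1/(11×17.8) = 0.005107 K/W
R_total = 0.184 K/W
Q = ΔT / R_total = 39 / 0.184

Q ≈ 212 W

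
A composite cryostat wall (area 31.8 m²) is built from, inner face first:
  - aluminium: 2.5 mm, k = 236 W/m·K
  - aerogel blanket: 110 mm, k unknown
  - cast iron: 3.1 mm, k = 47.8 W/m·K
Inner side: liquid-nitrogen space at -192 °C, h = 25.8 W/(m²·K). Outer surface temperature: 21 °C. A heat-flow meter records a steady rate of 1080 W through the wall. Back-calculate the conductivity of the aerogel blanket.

k ≈ 0.0176 W/(m·K)

Treating each layer as a thermal resistance in series:
R_inner film = 1/(h_i·A) = 1/(25.8×31.8) = 0.001219 K/W
R_aluminium = L/(kA) = 0.0025/(236×31.8) = 3.331×10^-7 K/W
R_cast iron = L/(kA) = 0.0031/(47.8×31.8) = 2.039×10^-6 K/W
Sum of known resistances R_other = 0.001221 K/W
Total R = ΔT/Q = 213/1080 = 0.1972 K/W
R_aerogel blanket = R_total − R_other = 0.196 K/W
k = L/(R·A) = 0.11/(0.196×31.8)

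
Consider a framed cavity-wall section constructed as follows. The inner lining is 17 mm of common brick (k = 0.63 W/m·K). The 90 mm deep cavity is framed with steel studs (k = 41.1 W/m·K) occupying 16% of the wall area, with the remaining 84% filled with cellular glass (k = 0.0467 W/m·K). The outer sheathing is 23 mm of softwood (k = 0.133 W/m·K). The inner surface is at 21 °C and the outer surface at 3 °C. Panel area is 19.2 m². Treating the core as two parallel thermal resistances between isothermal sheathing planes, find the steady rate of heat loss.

Sheathing layers in series; stud and cavity paths in parallel between them.
R_inner = 0.017/(0.63×19.2) = 0.001405 K/W
R_stud  = 0.09/(41.1×0.16×19.2) = 7.128×10^-4 K/W
R_cav   = 0.09/(0.0467×0.84×19.2) = 0.1195 K/W
1/R_core = 1/R_stud + 1/R_cav → R_core = 7.086×10^-4 K/W
R_outer = 0.023/(0.133×19.2) = 0.009007 K/W
R_total = 0.01112 K/W
Q = ΔT/R_total = 18/0.01112

Q ≈ 1620 W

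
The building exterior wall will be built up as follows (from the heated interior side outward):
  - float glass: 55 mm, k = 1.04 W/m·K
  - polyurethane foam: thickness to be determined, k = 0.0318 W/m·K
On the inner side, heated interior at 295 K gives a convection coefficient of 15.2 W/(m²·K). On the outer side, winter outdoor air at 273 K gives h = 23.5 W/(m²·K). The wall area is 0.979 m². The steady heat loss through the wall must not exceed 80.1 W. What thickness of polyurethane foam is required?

L ≈ 3.42 mm

Treating each layer as a thermal resistance in series:
R_inner film = 1/(h_i·A) = 1/(15.2×0.979) = 0.0672 K/W
R_float glass = L/(kA) = 0.055/(1.04×0.979) = 0.05402 K/W
R_outer film = 1/(h_o·A) = 1/(23.5×0.979) = 0.04347 K/W
Sum of the known resistances R_other = 0.1647 K/W
Required total resistance R_tot = ΔT/Q_allow = 22/80.1 = 0.2747 K/W
R_polyurethane foam = R_tot − R_other = 0.11 K/W
L = R·k·A = 0.11×0.0318×0.979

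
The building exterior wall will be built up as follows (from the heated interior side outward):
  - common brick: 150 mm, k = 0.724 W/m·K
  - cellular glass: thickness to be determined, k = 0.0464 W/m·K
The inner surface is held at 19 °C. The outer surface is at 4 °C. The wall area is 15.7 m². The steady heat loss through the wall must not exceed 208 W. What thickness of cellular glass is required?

L ≈ 42.9 mm

Series thermal resistances:
R_common brick = L/(kA) = 0.15/(0.724×15.7) = 0.0132 K/W
Sum of the known resistances R_other = 0.0132 K/W
Required total resistance R_tot = ΔT/Q_allow = 15/208 = 0.07212 K/W
R_cellular glass = R_tot − R_other = 0.05892 K/W
L = R·k·A = 0.05892×0.0464×15.7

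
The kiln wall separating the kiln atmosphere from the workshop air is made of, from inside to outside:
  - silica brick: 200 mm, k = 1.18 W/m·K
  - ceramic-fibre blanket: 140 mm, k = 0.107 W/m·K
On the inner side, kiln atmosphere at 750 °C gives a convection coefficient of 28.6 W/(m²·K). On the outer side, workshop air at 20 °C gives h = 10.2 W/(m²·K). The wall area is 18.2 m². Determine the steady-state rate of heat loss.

Thermal resistances in series:
R_inner film = 1/(h_i·A) = 1/(28.6×18.2) = 0.001921 K/W
R_silica brick = L/(kA) = 0.2/(1.18×18.2) = 0.009313 K/W
R_ceramic-fibre blanket = L/(kA) = 0.14/(0.107×18.2) = 0.07189 K/W
R_outer film = 1/(h_o·A) = 1/(10.2×18.2) = 0.005387 K/W
R_total = 0.08851 K/W
Q = ΔT / R_total = 730 / 0.08851

Q ≈ 8250 W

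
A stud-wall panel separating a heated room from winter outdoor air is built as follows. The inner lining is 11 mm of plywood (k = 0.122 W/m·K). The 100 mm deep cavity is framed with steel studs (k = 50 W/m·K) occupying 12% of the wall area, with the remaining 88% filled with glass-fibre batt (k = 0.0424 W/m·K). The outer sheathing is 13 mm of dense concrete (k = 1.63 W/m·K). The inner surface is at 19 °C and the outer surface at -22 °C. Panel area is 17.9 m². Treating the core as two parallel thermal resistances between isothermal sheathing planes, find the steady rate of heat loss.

Q ≈ 6400 W

Sheathing layers in series; stud and cavity paths in parallel between them.
R_inner = 0.011/(0.122×17.9) = 0.005037 K/W
R_stud  = 0.1/(50×0.12×17.9) = 9.311×10^-4 K/W
R_cav   = 0.1/(0.0424×0.88×17.9) = 0.1497 K/W
1/R_core = 1/R_stud + 1/R_cav → R_core = 9.253×10^-4 K/W
R_outer = 0.013/(1.63×17.9) = 4.456×10^-4 K/W
R_total = 0.006408 K/W
Q = ΔT/R_total = 41/0.006408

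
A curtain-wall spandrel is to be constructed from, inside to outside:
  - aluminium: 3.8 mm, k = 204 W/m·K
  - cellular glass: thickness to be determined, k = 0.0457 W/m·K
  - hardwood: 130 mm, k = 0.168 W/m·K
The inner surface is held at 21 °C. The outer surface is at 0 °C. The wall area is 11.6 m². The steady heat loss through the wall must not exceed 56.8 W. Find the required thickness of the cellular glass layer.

L ≈ 161 mm

Series thermal resistances:
R_aluminium = L/(kA) = 0.0038/(204×11.6) = 1.606×10^-6 K/W
R_hardwood = L/(kA) = 0.13/(0.168×11.6) = 0.06671 K/W
Sum of the known resistances R_other = 0.06671 K/W
Required total resistance R_tot = ΔT/Q_allow = 21/56.8 = 0.3697 K/W
R_cellular glass = R_tot − R_other = 0.303 K/W
L = R·k·A = 0.303×0.0457×11.6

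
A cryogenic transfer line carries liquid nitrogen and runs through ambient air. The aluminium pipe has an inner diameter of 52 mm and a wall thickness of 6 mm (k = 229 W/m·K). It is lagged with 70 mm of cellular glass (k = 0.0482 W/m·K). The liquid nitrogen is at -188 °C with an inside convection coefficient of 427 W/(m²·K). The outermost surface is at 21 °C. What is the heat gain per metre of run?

q′ ≈ 54.4 W/m

Radial resistances (cylindrical: R_cond = ln(r_o/r_i)/(2πkL), R_conv = 1/(h·2πrL)):
R_inner film = 1/(h_i·2πr₁L) = 1/(427×2π×0.026×1) = 0.01434 K/W
R_aluminium pipe wall = ln(32/26)/(2π×229×1) = 1.443×10^-4 K/W
R_cellular glass = ln(102/32)/(2π×0.0482×1) = 3.828 K/W
R_total = 3.842 K/W
Q = ΔT/R_total = 209/3.842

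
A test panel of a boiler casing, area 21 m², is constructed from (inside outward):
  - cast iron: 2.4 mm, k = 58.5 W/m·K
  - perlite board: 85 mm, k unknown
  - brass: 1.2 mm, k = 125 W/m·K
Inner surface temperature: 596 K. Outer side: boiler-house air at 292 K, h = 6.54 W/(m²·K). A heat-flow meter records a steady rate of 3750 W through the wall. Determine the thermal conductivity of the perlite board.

k ≈ 0.0549 W/(m·K)

Using the resistance-network approach (series):
R_cast iron = L/(kA) = 0.0024/(58.5×21) = 1.954×10^-6 K/W
R_brass = L/(kA) = 0.0012/(125×21) = 4.571×10^-7 K/W
R_outer film = 1/(h_o·A) = 1/(6.54×21) = 0.007281 K/W
Sum of known resistances R_other = 0.007284 K/W
Total R = ΔT/Q = 304/3750 = 0.08107 K/W
R_perlite board = R_total − R_other = 0.07378 K/W
k = L/(R·A) = 0.085/(0.07378×21)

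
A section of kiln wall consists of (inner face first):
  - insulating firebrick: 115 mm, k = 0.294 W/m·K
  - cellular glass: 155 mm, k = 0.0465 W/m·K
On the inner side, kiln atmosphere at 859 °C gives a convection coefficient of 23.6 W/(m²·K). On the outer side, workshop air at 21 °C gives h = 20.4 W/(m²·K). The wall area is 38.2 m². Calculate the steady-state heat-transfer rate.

Q ≈ 8390 W

Series thermal resistances:
R_inner film = 1/(h_i·A) = 1/(23.6×38.2) = 0.001109 K/W
R_insulating firebrick = L/(kA) = 0.115/(0.294×38.2) = 0.01024 K/W
R_cellular glass = L/(kA) = 0.155/(0.0465×38.2) = 0.08726 K/W
R_outer film = 1/(h_o·A) = 1/(20.4×38.2) = 0.001283 K/W
R_total = 0.09989 K/W
Q = ΔT / R_total = 838 / 0.09989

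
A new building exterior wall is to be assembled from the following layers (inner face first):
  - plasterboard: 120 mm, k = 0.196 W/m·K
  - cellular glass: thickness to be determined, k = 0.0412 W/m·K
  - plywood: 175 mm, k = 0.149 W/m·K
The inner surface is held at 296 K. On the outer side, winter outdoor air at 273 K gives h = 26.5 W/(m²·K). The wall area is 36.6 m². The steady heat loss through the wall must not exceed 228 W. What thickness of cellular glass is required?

Model the wall as resistances in series:
R_plasterboard = L/(kA) = 0.12/(0.196×36.6) = 0.01673 K/W
R_plywood = L/(kA) = 0.175/(0.149×36.6) = 0.03209 K/W
R_outer film = 1/(h_o·A) = 1/(26.5×36.6) = 0.001031 K/W
Sum of the known resistances R_other = 0.04985 K/W
Required total resistance R_tot = ΔT/Q_allow = 23/228 = 0.1009 K/W
R_cellular glass = R_tot − R_other = 0.05103 K/W
L = R·k·A = 0.05103×0.0412×36.6

L ≈ 76.9 mm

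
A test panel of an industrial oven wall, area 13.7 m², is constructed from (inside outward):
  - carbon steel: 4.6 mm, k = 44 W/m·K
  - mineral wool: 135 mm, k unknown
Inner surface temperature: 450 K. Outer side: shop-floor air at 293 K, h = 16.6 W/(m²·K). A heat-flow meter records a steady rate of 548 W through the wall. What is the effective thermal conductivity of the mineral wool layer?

Series thermal resistances:
R_carbon steel = L/(kA) = 0.0046/(44×13.7) = 7.631×10^-6 K/W
R_outer film = 1/(h_o·A) = 1/(16.6×13.7) = 0.004397 K/W
Sum of known resistances R_other = 0.004405 K/W
Total R = ΔT/Q = 157/548 = 0.2865 K/W
R_mineral wool = R_total − R_other = 0.2821 K/W
k = L/(R·A) = 0.135/(0.2821×13.7)

k ≈ 0.0349 W/(m·K)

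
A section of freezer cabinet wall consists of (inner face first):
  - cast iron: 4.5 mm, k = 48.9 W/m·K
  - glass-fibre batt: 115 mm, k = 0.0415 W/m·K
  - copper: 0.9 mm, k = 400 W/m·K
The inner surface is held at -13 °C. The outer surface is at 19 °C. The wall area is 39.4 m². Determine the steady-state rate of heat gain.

Q ≈ 455 W

Treating each layer as a thermal resistance in series:
R_cast iron = L/(kA) = 0.0045/(48.9×39.4) = 2.336×10^-6 K/W
R_glass-fibre batt = L/(kA) = 0.115/(0.0415×39.4) = 0.07033 K/W
R_copper = L/(kA) = 0.0009/(400×39.4) = 5.711×10^-8 K/W
R_total = 0.07033 K/W
Q = ΔT / R_total = 32 / 0.07033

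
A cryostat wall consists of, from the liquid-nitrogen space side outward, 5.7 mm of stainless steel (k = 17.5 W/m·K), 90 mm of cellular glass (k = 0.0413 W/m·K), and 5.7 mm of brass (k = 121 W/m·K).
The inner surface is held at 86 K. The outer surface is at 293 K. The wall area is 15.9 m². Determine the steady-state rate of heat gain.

Q ≈ 1510 W

Thermal resistances in series:
R_stainless steel = L/(kA) = 0.0057/(17.5×15.9) = 2.049×10^-5 K/W
R_cellular glass = L/(kA) = 0.09/(0.0413×15.9) = 0.1371 K/W
R_brass = L/(kA) = 0.0057/(121×15.9) = 2.963×10^-6 K/W
R_total = 0.1371 K/W
Q = ΔT / R_total = 207 / 0.1371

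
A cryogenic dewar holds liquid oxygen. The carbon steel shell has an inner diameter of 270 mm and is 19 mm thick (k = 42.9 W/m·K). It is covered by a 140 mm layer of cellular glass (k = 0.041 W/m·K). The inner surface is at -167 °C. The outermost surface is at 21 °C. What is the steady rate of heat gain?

Q ≈ 31.3 W

Radial (spherical) resistances in series:
R_carbon steel shell = (1/0.135 − 1/0.154)/(4π×42.9) = 0.001695 K/W
R_cellular glass = (1/0.154 − 1/0.294)/(4π×0.041) = 6.002 K/W
R_total = 6.003 K/W
Q = ΔT/R_total = 188/6.003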